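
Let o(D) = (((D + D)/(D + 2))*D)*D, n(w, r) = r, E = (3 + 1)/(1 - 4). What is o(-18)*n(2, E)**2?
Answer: 1296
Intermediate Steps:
E = -4/3 (E = 4/(-3) = 4*(-1/3) = -4/3 ≈ -1.3333)
o(D) = 2*D**3/(2 + D) (o(D) = (((2*D)/(2 + D))*D)*D = ((2*D/(2 + D))*D)*D = (2*D**2/(2 + D))*D = 2*D**3/(2 + D))
o(-18)*n(2, E)**2 = (2*(-18)**3/(2 - 18))*(-4/3)**2 = (2*(-5832)/(-16))*(16/9) = (2*(-5832)*(-1/16))*(16/9) = 729*(16/9) = 1296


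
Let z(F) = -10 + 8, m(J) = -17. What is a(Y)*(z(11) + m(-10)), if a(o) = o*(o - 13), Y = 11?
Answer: 418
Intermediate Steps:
a(o) = o*(-13 + o)
z(F) = -2
a(Y)*(z(11) + m(-10)) = (11*(-13 + 11))*(-2 - 17) = (11*(-2))*(-19) = -22*(-19) = 418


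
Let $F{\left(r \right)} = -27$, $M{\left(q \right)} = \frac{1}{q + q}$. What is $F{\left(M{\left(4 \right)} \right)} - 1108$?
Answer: $-1135$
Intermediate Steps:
$M{\left(q \right)} = \frac{1}{2 q}$
$F{\left(M{\left(4 \right)} \right)} - 1108 = -27 - 1108 = -1135$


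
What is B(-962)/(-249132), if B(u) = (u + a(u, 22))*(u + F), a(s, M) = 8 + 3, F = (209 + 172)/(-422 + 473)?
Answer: -5143959/1411748 ≈ -3.6437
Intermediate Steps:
F = 127/17 (F = 381/51 = 381*(1/51) = 127/17 ≈ 7.4706)
a(s, M) = 11
B(u) = (11 + u)*(127/17 + u) (B(u) = (u + 11)*(u + 127/17) = (11 + u)*(127/17 + u))
B(-962)/(-249132) = (1397/17 + (-962)² + (314/17)*(-962))/(-249132) = (1397/17 + 925444 - 302068/17)*(-1/249132) = (15431877/17)*(-1/249132) = -5143959/1411748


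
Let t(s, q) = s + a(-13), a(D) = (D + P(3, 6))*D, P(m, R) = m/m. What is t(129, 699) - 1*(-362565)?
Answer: 362850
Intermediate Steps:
P(m, R) = 1
a(D) = D*(1 + D) (a(D) = (D + 1)*D = (1 + D)*D = D*(1 + D))
t(s, q) = 156 + s (t(s, q) = s - 13*(1 - 13) = s - 13*(-12) = s + 156 = 156 + s)
t(129, 699) - 1*(-362565) = (156 + 129) - 1*(-362565) = 285 + 362565 = 362850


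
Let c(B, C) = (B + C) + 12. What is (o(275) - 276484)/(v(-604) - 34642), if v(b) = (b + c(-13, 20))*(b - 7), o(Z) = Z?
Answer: -276209/322793 ≈ -0.85568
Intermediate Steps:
c(B, C) = 12 + B + C
v(b) = (-7 + b)*(19 + b) (v(b) = (b + (12 - 13 + 20))*(b - 7) = (b + 19)*(-7 + b) = (19 + b)*(-7 + b) = (-7 + b)*(19 + b))
(o(275) - 276484)/(v(-604) - 34642) = (275 - 276484)/((-133 + (-604)² + 12*(-604)) - 34642) = -276209/((-133 + 364816 - 7248) - 34642) = -276209/(357435 - 34642) = -276209/322793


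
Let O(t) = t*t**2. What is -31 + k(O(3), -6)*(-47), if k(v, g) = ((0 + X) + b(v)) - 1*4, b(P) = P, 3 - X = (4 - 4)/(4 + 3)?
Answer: -1253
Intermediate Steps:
X = 3 (X = 3 - (4 - 4)/(4 + 3) = 3 - 0/7 = 3 - 1*0 = 3 + 0 = 3)
O(t) = t**3
k(v, g) = -1 + v (k(v, g) = ((0 + 3) + v) - 1*4 = (3 + v) - 4 = -1 + v)
-31 + k(O(3), -6)*(-47) = -31 + (-1 + 3**3)*(-47) = -31 + (-1 + 27)*(-47) = -31 + 26*(-47) = -31 - 1222 = -1253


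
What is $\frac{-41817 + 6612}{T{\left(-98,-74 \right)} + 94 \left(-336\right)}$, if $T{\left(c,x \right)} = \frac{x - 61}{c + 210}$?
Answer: $\frac{1314320}{1179181} \approx 1.1146$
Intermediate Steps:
$T{\left(c,x \right)} = \frac{-61 + x}{210 + c}$
$\frac{-41817 + 6612}{T{\left(-98,-74 \right)} + 94 \left(-336\right)} = \frac{-41817 + 6612}{\frac{-61 - 74}{210 - 98} + 94 \left(-336\right)} = - \frac{35205}{\frac{1}{112} \left(-135\right) - 31584} = - \frac{35205}{- \frac{135}{112} - 31584} = - \frac{35205}{- \frac{3537543}{112}} = \left(-35205\right) \left(- \frac{112}{3537543}\right) = \frac{1314320}{1179181}$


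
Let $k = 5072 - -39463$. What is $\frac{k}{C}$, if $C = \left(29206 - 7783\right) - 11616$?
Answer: $\frac{14845}{3269} \approx 4.5411$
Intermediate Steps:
$k = 44535$ ($k = 5072 + 39463 = 44535$)
$C = 9807$ ($C = 21423 - 11616 = 9807$)
$\frac{k}{C} = \frac{44535}{9807} = 44535 \cdot \frac{1}{9807} = \frac{14845}{3269}$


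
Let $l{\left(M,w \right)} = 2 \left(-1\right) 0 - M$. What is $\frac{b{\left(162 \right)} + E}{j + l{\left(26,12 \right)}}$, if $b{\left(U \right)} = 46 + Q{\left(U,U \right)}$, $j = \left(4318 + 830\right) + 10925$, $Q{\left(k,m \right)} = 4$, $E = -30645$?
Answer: $- \frac{30595}{16047} \approx -1.9066$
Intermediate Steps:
$l{\left(M,w \right)} = - M$ ($l{\left(M,w \right)} = \left(-2\right) 0 - M = 0 - M = - M$)
$j = 16073$ ($j = 5148 + 10925 = 16073$)
$b{\left(U \right)} = 50$ ($b{\left(U \right)} = 46 + 4 = 50$)
$\frac{b{\left(162 \right)} + E}{j + l{\left(26,12 \right)}} = \frac{50 - 30645}{16073 - 26} = - \frac{30595}{16073 - 26} = - \frac{30595}{16047}$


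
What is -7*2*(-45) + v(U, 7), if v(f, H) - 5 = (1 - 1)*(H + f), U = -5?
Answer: 635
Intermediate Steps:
v(f, H) = 5 (v(f, H) = 5 + (1 - 1)*(H + f) = 5 + 0*(H + f) = 5 + 0 = 5)
-7*2*(-45) + v(U, 7) = -7*2*(-45) + 5 = -14*(-45) + 5 = 630 + 5 = 635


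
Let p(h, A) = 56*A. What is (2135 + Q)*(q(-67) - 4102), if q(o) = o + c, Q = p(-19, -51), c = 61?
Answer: 2961868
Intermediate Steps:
Q = -2856 (Q = 56*(-51) = -2856)
q(o) = 61 + o (q(o) = o + 61 = 61 + o)
(2135 + Q)*(q(-67) - 4102) = (2135 - 2856)*((61 - 67) - 4102) = -721*(-6 - 4102) = -721*(-4108) = 2961868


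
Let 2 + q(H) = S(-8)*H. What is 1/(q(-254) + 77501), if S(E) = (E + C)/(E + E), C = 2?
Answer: 4/309615 ≈ 1.2919e-5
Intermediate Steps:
S(E) = (2 + E)/(2*E) (S(E) = (E + 2)/(E + E) = (2 + E)/((2*E)) = (2 + E)*(1/(2*E)) = (2 + E)/(2*E))
q(H) = -2 + 3*H/8 (q(H) = -2 + ((1/2)*(2 - 8)/(-8))*H = -2 + ((1/2)*(-1/8)*(-6))*H = -2 + 3*H/8)
1/(q(-254) + 77501) = 1/((-2 + (3/8)*(-254)) + 77501) = 1/((-2 - 381/4) + 77501) = 1/(-389/4 + 77501) = 1/(309615/4) = 4/309615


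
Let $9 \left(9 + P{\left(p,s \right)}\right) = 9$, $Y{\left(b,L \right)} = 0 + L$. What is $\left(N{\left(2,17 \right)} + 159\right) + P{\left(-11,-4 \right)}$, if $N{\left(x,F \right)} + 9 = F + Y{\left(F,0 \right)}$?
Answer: $159$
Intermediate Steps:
$Y{\left(b,L \right)} = L$
$P{\left(p,s \right)} = -8$ ($P{\left(p,s \right)} = -9 + \frac{1}{9} \cdot 9 = -9 + 1 = -8$)
$N{\left(x,F \right)} = -9 + F$ ($N{\left(x,F \right)} = -9 + \left(F + 0\right) = -9 + F$)
$\left(N{\left(2,17 \right)} + 159\right) + P{\left(-11,-4 \right)} = \left(\left(-9 + 17\right) + 159\right) - 8 = \left(8 + 159\right) - 8 = 167 - 8 = 159$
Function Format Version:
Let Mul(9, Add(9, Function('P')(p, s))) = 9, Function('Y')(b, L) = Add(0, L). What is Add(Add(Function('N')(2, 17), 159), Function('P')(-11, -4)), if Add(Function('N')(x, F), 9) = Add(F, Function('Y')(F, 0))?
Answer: 159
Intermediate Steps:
Function('Y')(b, L) = L
Function('P')(p, s) = -8 (Function('P')(p, s) = Add(-9, Mul(Rational(1, 9), 9)) = Add(-9, 1) = -8)
Function('N')(x, F) = Add(-9, F) (Function('N')(x, F) = Add(-9, Add(F, 0)) = Add(-9, F))
Add(Add(Function('N')(2, 17), 159), Function('P')(-11, -4)) = Add(Add(Add(-9, 17), 159), -8) = Add(Add(8, 159), -8) = Add(167, -8) = 159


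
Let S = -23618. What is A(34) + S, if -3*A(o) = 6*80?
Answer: -23778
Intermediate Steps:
A(o) = -160 (A(o) = -2*80 = -⅓*480 = -160)
A(34) + S = -160 - 23618 = -23778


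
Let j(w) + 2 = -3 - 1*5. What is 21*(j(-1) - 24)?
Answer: -714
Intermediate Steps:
j(w) = -10 (j(w) = -2 + (-3 - 1*5) = -2 + (-3 - 5) = -2 - 8 = -10)
21*(j(-1) - 24) = 21*(-10 - 24) = 21*(-34) = -714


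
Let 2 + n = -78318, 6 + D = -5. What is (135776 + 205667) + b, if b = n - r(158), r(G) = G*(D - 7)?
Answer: 265967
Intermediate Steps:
D = -11 (D = -6 - 5 = -11)
n = -78320 (n = -2 - 78318 = -78320)
r(G) = -18*G (r(G) = G*(-11 - 7) = G*(-18) = -18*G)
b = -75476 (b = -78320 - (-18)*158 = -78320 - 1*(-2844) = -78320 + 2844 = -75476)
(135776 + 205667) + b = (135776 + 205667) - 75476 = 341443 - 75476 = 265967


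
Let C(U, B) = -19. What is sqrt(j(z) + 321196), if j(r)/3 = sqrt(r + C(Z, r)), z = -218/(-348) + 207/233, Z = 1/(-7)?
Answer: sqrt(58659446042416 + 94598*I*sqrt(586521114))/13514 ≈ 566.74 + 0.011067*I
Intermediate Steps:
Z = -1/7 ≈ -0.14286
z = 61415/40542 (z = -218*(-1/348) + 207*(1/233) = 109/174 + 207/233 = 61415/40542 ≈ 1.5148)
j(r) = 3*sqrt(-19 + r) (j(r) = 3*sqrt(r - 19) = 3*sqrt(-19 + r))
sqrt(j(z) + 321196) = sqrt(3*sqrt(-19 + 61415/40542) + 321196) = sqrt(3*sqrt(-708883/40542) + 321196) = sqrt(3*(7*I*sqrt(586521114)/40542) + 321196) = sqrt(7*I*sqrt(586521114)/13514 + 321196) = sqrt(321196 + 7*I*sqrt(586521114)/13514)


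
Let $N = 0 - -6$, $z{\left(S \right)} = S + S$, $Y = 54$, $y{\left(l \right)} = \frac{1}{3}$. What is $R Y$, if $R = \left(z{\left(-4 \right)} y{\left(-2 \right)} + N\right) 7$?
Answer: $1260$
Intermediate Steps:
$y{\left(l \right)} = \frac{1}{3}$
$z{\left(S \right)} = 2 S$
$N = 6$ ($N = 0 + 6 = 6$)
$R = \frac{70}{3}$ ($R = \left(2 \left(-4\right) \frac{1}{3} + 6\right) 7 = \left(\left(-8\right) \frac{1}{3} + 6\right) 7 = \left(- \frac{8}{3} + 6\right) 7 = \frac{10}{3} \cdot 7 = \frac{70}{3} \approx 23.333$)
$R Y = \frac{70}{3} \cdot 54 = 1260$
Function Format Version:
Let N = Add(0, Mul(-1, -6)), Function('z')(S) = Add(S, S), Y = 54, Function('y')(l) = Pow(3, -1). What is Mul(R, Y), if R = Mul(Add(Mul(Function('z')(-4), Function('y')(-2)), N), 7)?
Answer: 1260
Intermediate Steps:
Function('y')(l) = Rational(1, 3)
Function('z')(S) = Mul(2, S)
N = 6 (N = Add(0, 6) = 6)
R = Rational(70, 3) (R = Mul(Add(Mul(Mul(2, -4), Rational(1, 3)), 6), 7) = Mul(Add(Mul(-8, Rational(1, 3)), 6), 7) = Mul(Add(Rational(-8, 3), 6), 7) = Mul(Rational(10, 3), 7) = Rational(70, 3) ≈ 23.333)
Mul(R, Y) = Mul(Rational(70, 3), 54) = 1260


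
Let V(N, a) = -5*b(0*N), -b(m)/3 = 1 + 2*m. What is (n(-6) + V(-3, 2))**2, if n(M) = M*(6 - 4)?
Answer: 9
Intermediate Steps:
b(m) = -3 - 6*m (b(m) = -3*(1 + 2*m) = -3 - 6*m)
V(N, a) = 15 (V(N, a) = -5*(-3 - 0*N) = -5*(-3 - 6*0) = -5*(-3 + 0) = -5*(-3) = 15)
n(M) = 2*M (n(M) = M*2 = 2*M)
(n(-6) + V(-3, 2))**2 = (2*(-6) + 15)**2 = (-12 + 15)**2 = 3**2 = 9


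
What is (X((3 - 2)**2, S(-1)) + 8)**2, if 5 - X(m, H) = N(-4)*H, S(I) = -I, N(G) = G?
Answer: 289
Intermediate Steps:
X(m, H) = 5 + 4*H (X(m, H) = 5 - (-4)*H = 5 + 4*H)
(X((3 - 2)**2, S(-1)) + 8)**2 = ((5 + 4*(-1*(-1))) + 8)**2 = ((5 + 4*1) + 8)**2 = ((5 + 4) + 8)**2 = (9 + 8)**2 = 17**2 = 289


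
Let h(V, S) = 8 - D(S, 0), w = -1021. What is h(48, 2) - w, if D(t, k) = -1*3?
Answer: 1032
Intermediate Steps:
D(t, k) = -3
h(V, S) = 11 (h(V, S) = 8 - 1*(-3) = 8 + 3 = 11)
h(48, 2) - w = 11 - 1*(-1021) = 11 + 1021 = 1032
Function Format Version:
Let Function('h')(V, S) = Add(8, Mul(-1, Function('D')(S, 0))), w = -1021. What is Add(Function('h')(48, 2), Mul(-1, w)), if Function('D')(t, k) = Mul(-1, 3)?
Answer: 1032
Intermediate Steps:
Function('D')(t, k) = -3
Function('h')(V, S) = 11 (Function('h')(V, S) = Add(8, Mul(-1, -3)) = Add(8, 3) = 11)
Add(Function('h')(48, 2), Mul(-1, w)) = Add(11, Mul(-1, -1021)) = Add(11, 1021) = 1032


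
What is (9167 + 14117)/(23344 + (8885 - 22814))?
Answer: 23284/9415 ≈ 2.4731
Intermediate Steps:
(9167 + 14117)/(23344 + (8885 - 22814)) = 23284/(23344 - 13929) = 23284/9415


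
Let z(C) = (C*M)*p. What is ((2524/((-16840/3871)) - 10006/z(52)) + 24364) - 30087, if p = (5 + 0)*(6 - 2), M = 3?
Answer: -4141789499/656760 ≈ -6306.4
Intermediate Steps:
p = 20 (p = 5*4 = 20)
z(C) = 60*C (z(C) = (C*3)*20 = (3*C)*20 = 60*C)
((2524/((-16840/3871)) - 10006/z(52)) + 24364) - 30087 = ((2524/((-16840/3871)) - 10006/(60*52)) + 24364) - 30087 = ((2524/((-16840*1/3871)) - 10006/3120) + 24364) - 30087 = ((2524/(-16840/3871) - 10006*1/3120) + 24364) - 30087 = ((2524*(-3871/16840) - 5003/1560) + 24364) - 30087 = ((-2442601/4210 - 5003/1560) + 24364) - 30087 = (-383152019/656760 + 24364) - 30087 = 15618148621/656760 - 30087 = -4141789499/656760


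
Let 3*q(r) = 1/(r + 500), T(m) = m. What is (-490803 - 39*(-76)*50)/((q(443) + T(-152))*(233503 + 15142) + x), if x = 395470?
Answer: 969223887/105800305885 ≈ 0.0091609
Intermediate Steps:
q(r) = 1/(3*(500 + r)) (q(r) = 1/(3*(r + 500)) = 1/(3*(500 + r)))
(-490803 - 39*(-76)*50)/((q(443) + T(-152))*(233503 + 15142) + x) = (-490803 - 39*(-76)*50)/((1/(3*(500 + 443)) - 152)*(233503 + 15142) + 395470) = (-490803 + 2964*50)/(((⅓)/943 - 152)*248645 + 395470) = (-490803 + 148200)/(((⅓)*(1/943) - 152)*248645 + 395470) = -342603/((1/2829 - 152)*248645 + 395470) = -342603/(-430007/2829*248645 + 395470) = -342603/(-106919090515/2829 + 395470) = -342603/(-105800305885/2829) = -342603*(-2829/105800305885) = 969223887/105800305885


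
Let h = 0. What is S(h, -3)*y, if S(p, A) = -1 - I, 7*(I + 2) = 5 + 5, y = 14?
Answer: -6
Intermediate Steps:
I = -4/7 (I = -2 + (5 + 5)/7 = -2 + (1/7)*10 = -2 + 10/7 = -4/7 ≈ -0.57143)
S(p, A) = -3/7 (S(p, A) = -1 - 1*(-4/7) = -1 + 4/7 = -3/7)
S(h, -3)*y = -3/7*14 = -6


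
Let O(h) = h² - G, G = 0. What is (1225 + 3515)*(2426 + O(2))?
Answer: 11518200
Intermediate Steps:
O(h) = h² (O(h) = h² - 1*0 = h² + 0 = h²)
(1225 + 3515)*(2426 + O(2)) = (1225 + 3515)*(2426 + 2²) = 4740*(2426 + 4) = 4740*2430 = 11518200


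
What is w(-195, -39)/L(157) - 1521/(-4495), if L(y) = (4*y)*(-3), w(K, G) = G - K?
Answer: 180362/705715 ≈ 0.25557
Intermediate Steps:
L(y) = -12*y
w(-195, -39)/L(157) - 1521/(-4495) = (-39 - 1*(-195))/((-12*157)) - 1521/(-4495) = (-39 + 195)/(-1884) - 1521*(-1/4495) = 156*(-1/1884) + 1521/4495 = -13/157 + 1521/4495 = 180362/705715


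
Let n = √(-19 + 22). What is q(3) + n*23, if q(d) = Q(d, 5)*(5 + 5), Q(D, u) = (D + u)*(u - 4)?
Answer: 80 + 23*√3 ≈ 119.84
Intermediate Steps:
Q(D, u) = (-4 + u)*(D + u) (Q(D, u) = (D + u)*(-4 + u) = (-4 + u)*(D + u))
n = √3 ≈ 1.7320
q(d) = 50 + 10*d (q(d) = (5² - 4*d - 4*5 + d*5)*(5 + 5) = (25 - 4*d - 20 + 5*d)*10 = (5 + d)*10 = 50 + 10*d)
q(3) + n*23 = (50 + 10*3) + √3*23 = (50 + 30) + 23*√3 = 80 + 23*√3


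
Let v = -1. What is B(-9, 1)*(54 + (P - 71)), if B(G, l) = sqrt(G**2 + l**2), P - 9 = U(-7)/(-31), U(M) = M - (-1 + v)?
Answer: -243*sqrt(82)/31 ≈ -70.983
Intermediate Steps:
U(M) = 2 + M (U(M) = M - (-1 - 1) = M - 1*(-2) = M + 2 = 2 + M)
P = 284/31 (P = 9 + (2 - 7)/(-31) = 9 - 5*(-1/31) = 9 + 5/31 = 284/31 ≈ 9.1613)
B(-9, 1)*(54 + (P - 71)) = sqrt((-9)**2 + 1**2)*(54 + (284/31 - 71)) = sqrt(81 + 1)*(54 - 1917/31) = sqrt(82)*(-243/31) = -243*sqrt(82)/31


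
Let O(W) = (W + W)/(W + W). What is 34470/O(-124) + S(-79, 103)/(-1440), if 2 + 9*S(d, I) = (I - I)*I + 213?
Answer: 446730989/12960 ≈ 34470.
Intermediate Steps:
S(d, I) = 211/9 (S(d, I) = -2/9 + ((I - I)*I + 213)/9 = -2/9 + (0*I + 213)/9 = -2/9 + (0 + 213)/9 = -2/9 + (⅑)*213 = -2/9 + 71/3 = 211/9)
O(W) = 1 (O(W) = (2*W)/((2*W)) = (2*W)*(1/(2*W)) = 1)
34470/O(-124) + S(-79, 103)/(-1440) = 34470/1 + (211/9)/(-1440) = 34470*1 + (211/9)*(-1/1440) = 34470 - 211/12960 = 446730989/12960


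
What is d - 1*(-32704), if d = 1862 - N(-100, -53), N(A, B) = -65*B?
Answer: 31121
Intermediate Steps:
d = -1583 (d = 1862 - (-65)*(-53) = 1862 - 1*3445 = 1862 - 3445 = -1583)
d - 1*(-32704) = -1583 - 1*(-32704) = -1583 + 32704 = 31121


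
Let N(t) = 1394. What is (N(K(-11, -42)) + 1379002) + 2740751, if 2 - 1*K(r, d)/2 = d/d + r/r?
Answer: 4121147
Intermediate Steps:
K(r, d) = 0 (K(r, d) = 4 - 2*(d/d + r/r) = 4 - 2*(1 + 1) = 4 - 2*2 = 4 - 4 = 0)
(N(K(-11, -42)) + 1379002) + 2740751 = (1394 + 1379002) + 2740751 = 1380396 + 2740751 = 4121147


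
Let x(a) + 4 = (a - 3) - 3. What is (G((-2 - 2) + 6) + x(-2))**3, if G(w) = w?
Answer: -1000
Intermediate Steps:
x(a) = -10 + a (x(a) = -4 + ((a - 3) - 3) = -4 + ((-3 + a) - 3) = -4 + (-6 + a) = -10 + a)
(G((-2 - 2) + 6) + x(-2))**3 = (((-2 - 2) + 6) + (-10 - 2))**3 = ((-4 + 6) - 12)**3 = (2 - 12)**3 = (-10)**3 = -1000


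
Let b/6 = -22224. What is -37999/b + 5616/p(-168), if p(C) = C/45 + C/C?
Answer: -11231340601/5467104 ≈ -2054.3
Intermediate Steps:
b = -133344 (b = 6*(-22224) = -133344)
p(C) = 1 + C/45 (p(C) = C*(1/45) + 1 = C/45 + 1 = 1 + C/45)
-37999/b + 5616/p(-168) = -37999/(-133344) + 5616/(1 + (1/45)*(-168)) = -37999*(-1/133344) + 5616/(1 - 56/15) = 37999/133344 + 5616/(-41/15) = 37999/133344 + 5616*(-15/41) = 37999/133344 - 84240/41 = -11231340601/5467104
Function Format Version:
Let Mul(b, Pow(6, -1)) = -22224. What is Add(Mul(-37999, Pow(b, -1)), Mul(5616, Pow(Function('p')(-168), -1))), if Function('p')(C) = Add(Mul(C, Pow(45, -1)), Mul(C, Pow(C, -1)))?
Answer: Rational(-11231340601, 5467104) ≈ -2054.3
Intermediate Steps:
b = -133344 (b = Mul(6, -22224) = -133344)
Function('p')(C) = Add(1, Mul(Rational(1, 45), C)) (Function('p')(C) = Add(Mul(C, Rational(1, 45)), 1) = Add(Mul(Rational(1, 45), C), 1) = Add(1, Mul(Rational(1, 45), C)))
Add(Mul(-37999, Pow(b, -1)), Mul(5616, Pow(Function('p')(-168), -1))) = Add(Mul(-37999, Pow(-133344, -1)), Mul(5616, Pow(Add(1, Mul(Rational(1, 45), -168)), -1))) = Add(Mul(-37999, Rational(-1, 133344)), Mul(5616, Pow(Add(1, Rational(-56, 15)), -1))) = Add(Rational(37999, 133344), Mul(5616, Pow(Rational(-41, 15), -1))) = Add(Rational(37999, 133344), Mul(5616, Rational(-15, 41))) = Add(Rational(37999, 133344), Rational(-84240, 41)) = Rational(-11231340601, 5467104)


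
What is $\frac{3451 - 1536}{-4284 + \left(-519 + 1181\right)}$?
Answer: $- \frac{1915}{3622} \approx -0.52871$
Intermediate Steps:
$\frac{3451 - 1536}{-4284 + \left(-519 + 1181\right)} = \frac{1915}{-4284 + 662} = \frac{1915}{-3622} = 1915 \left(- \frac{1}{3622}\right) = - \frac{1915}{3622}$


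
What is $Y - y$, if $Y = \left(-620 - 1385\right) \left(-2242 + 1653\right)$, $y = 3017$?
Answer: $1177928$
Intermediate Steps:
$Y = 1180945$ ($Y = \left(-2005\right) \left(-589\right) = 1180945$)
$Y - y = 1180945 - 3017 = 1177928$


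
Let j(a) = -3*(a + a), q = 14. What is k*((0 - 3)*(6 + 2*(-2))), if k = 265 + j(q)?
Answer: -1086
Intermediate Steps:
j(a) = -6*a
k = 181 (k = 265 - 6*14 = 265 - 84 = 181)
k*((0 - 3)*(6 + 2*(-2))) = 181*((0 - 3)*(6 + 2*(-2))) = 181*(-3*(6 - 4)) = 181*(-3*2) = 181*(-6) = -1086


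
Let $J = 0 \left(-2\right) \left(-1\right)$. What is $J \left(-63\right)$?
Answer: $0$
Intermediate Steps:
$J = 0$ ($J = 0 \left(-1\right) = 0$)
$J \left(-63\right) = 0 \left(-63\right) = 0$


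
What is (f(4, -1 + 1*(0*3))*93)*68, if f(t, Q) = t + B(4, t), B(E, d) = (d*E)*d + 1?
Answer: 436356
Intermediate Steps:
B(E, d) = 1 + E*d² (B(E, d) = (E*d)*d + 1 = E*d² + 1 = 1 + E*d²)
f(t, Q) = 1 + t + 4*t² (f(t, Q) = t + (1 + 4*t²) = 1 + t + 4*t²)
(f(4, -1 + 1*(0*3))*93)*68 = ((1 + 4 + 4*4²)*93)*68 = ((1 + 4 + 4*16)*93)*68 = ((1 + 4 + 64)*93)*68 = (69*93)*68 = 6417*68 = 436356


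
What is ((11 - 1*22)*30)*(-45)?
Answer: 14850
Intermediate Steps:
((11 - 1*22)*30)*(-45) = ((11 - 22)*30)*(-45) = -11*30*(-45) = -330*(-45) = 14850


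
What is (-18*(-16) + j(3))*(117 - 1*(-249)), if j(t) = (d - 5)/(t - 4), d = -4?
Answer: 108702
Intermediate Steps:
j(t) = -9/(-4 + t) (j(t) = (-4 - 5)/(t - 4) = -9/(-4 + t))
(-18*(-16) + j(3))*(117 - 1*(-249)) = (-18*(-16) - 9/(-4 + 3))*(117 - 1*(-249)) = (288 - 9/(-1))*(117 + 249) = (288 - 9*(-1))*366 = (288 + 9)*366 = 297*366 = 108702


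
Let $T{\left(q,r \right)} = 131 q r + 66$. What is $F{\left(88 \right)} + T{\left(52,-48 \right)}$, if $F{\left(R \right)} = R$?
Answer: $-326822$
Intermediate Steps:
$T{\left(q,r \right)} = 66 + 131 q r$ ($T{\left(q,r \right)} = 131 q r + 66 = 66 + 131 q r$)
$F{\left(88 \right)} + T{\left(52,-48 \right)} = 88 + \left(66 + 131 \cdot 52 \left(-48\right)\right) = 88 + \left(66 - 326976\right) = 88 - 326910 = -326822$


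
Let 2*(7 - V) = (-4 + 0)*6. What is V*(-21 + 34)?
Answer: 247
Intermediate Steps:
V = 19 (V = 7 - (-4 + 0)*6/2 = 7 - (-2)*6 = 7 - 1/2*(-24) = 7 + 12 = 19)
V*(-21 + 34) = 19*(-21 + 34) = 19*13 = 247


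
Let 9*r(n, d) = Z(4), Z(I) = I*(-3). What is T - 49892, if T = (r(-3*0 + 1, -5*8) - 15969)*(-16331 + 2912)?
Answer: 214256011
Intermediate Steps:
Z(I) = -3*I
r(n, d) = -4/3 (r(n, d) = (-3*4)/9 = (1/9)*(-12) = -4/3)
T = 214305903 (T = (-4/3 - 15969)*(-16331 + 2912) = -47911/3*(-13419) = 214305903)
T - 49892 = 214305903 - 49892 = 214256011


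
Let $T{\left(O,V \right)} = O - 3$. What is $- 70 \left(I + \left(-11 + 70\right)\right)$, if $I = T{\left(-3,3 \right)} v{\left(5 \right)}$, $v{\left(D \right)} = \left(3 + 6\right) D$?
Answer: $14770$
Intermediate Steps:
$v{\left(D \right)} = 9 D$
$T{\left(O,V \right)} = -3 + O$
$I = -270$ ($I = \left(-3 - 3\right) 9 \cdot 5 = \left(-6\right) 45 = -270$)
$- 70 \left(I + \left(-11 + 70\right)\right) = - 70 \left(-270 + \left(-11 + 70\right)\right) = - 70 \left(-270 + 59\right) = \left(-70\right) \left(-211\right) = 14770$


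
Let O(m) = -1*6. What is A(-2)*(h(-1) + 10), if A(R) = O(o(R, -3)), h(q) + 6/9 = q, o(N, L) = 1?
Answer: -50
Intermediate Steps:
O(m) = -6
h(q) = -⅔ + q
A(R) = -6
A(-2)*(h(-1) + 10) = -6*((-⅔ - 1) + 10) = -6*(-5/3 + 10) = -6*25/3 = -50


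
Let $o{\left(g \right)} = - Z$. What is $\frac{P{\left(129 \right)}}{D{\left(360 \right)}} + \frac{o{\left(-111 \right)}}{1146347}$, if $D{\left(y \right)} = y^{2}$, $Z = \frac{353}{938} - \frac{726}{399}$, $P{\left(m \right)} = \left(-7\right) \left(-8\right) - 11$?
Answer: $\frac{10252136357}{29419482576960} \approx 0.00034848$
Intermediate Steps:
$P{\left(m \right)} = 45$ ($P{\left(m \right)} = 56 - 11 = 45$)
$Z = - \frac{25721}{17822}$ ($Z = 353 \cdot \frac{1}{938} - \frac{242}{133} = \frac{353}{938} - \frac{242}{133} = - \frac{25721}{17822} \approx -1.4432$)
$o{\left(g \right)} = \frac{25721}{17822}$ ($o{\left(g \right)} = \left(-1\right) \left(- \frac{25721}{17822}\right) = \frac{25721}{17822}$)
$\frac{P{\left(129 \right)}}{D{\left(360 \right)}} + \frac{o{\left(-111 \right)}}{1146347} = \frac{45}{360^{2}} + \frac{25721}{17822 \cdot 1146347} = \frac{45}{129600} + \frac{25721}{17822} \cdot \frac{1}{1146347} = 45 \cdot \frac{1}{129600} + \frac{25721}{20430196234} = \frac{1}{2880} + \frac{25721}{20430196234} = \frac{10252136357}{29419482576960}$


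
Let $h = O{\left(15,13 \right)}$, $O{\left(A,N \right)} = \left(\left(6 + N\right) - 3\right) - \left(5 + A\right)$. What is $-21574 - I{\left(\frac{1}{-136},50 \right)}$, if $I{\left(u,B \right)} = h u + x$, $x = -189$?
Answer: $- \frac{727091}{34} \approx -21385.0$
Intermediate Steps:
$O{\left(A,N \right)} = -2 + N - A$ ($O{\left(A,N \right)} = \left(3 + N\right) - \left(5 + A\right) = -2 + N - A$)
$h = -4$ ($h = -2 + 13 - 15 = -4$)
$I{\left(u,B \right)} = -189 - 4 u$ ($I{\left(u,B \right)} = - 4 u - 189 = -189 - 4 u$)
$-21574 - I{\left(\frac{1}{-136},50 \right)} = -21574 - \left(-189 - \frac{4}{-136}\right) = -21574 - \left(-189 - - \frac{1}{34}\right) = -21574 - \left(-189 + \frac{1}{34}\right) = -21574 - - \frac{6425}{34} = -21574 + \frac{6425}{34} = - \frac{727091}{34}$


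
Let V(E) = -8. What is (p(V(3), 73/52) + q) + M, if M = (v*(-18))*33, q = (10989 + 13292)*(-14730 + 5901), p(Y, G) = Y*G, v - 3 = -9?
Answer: -2786854151/13 ≈ -2.1437e+8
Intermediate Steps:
v = -6 (v = 3 - 9 = -6)
p(Y, G) = G*Y
q = -214376949 (q = 24281*(-8829) = -214376949)
M = 3564 (M = -6*(-18)*33 = 108*33 = 3564)
(p(V(3), 73/52) + q) + M = ((73/52)*(-8) - 214376949) + 3564 = (-146/13 - 214376949) + 3564 = -2786900483/13 + 3564 = -2786854151/13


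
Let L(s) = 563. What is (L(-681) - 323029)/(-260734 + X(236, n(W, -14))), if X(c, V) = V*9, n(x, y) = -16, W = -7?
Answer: 161233/130439 ≈ 1.2361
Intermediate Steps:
X(c, V) = 9*V
(L(-681) - 323029)/(-260734 + X(236, n(W, -14))) = (563 - 323029)/(-260734 + 9*(-16)) = -322466/(-260734 - 144) = -322466/(-260878) = -322466*(-1/260878) = 161233/130439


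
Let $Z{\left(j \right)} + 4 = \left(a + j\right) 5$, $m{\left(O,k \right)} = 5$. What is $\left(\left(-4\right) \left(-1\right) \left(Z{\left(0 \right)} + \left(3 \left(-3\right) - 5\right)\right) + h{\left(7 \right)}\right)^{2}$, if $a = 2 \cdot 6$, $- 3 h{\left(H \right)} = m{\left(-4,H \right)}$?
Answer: $\frac{249001}{9} \approx 27667.0$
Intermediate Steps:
$h{\left(H \right)} = - \frac{5}{3}$ ($h{\left(H \right)} = \left(- \frac{1}{3}\right) 5 = - \frac{5}{3}$)
$a = 12$
$Z{\left(j \right)} = 56 + 5 j$ ($Z{\left(j \right)} = -4 + \left(12 + j\right) 5 = -4 + \left(60 + 5 j\right) = 56 + 5 j$)
$\left(\left(-4\right) \left(-1\right) \left(Z{\left(0 \right)} + \left(3 \left(-3\right) - 5\right)\right) + h{\left(7 \right)}\right)^{2} = \left(\left(-4\right) \left(-1\right) \left(\left(56 + 5 \cdot 0\right) + \left(3 \left(-3\right) - 5\right)\right) - \frac{5}{3}\right)^{2} = \left(4 \left(\left(56 + 0\right) - 14\right) - \frac{5}{3}\right)^{2} = \left(4 \left(56 - 14\right) - \frac{5}{3}\right)^{2} = \left(4 \cdot 42 - \frac{5}{3}\right)^{2} = \left(168 - \frac{5}{3}\right)^{2} = \left(\frac{499}{3}\right)^{2} = \frac{249001}{9}$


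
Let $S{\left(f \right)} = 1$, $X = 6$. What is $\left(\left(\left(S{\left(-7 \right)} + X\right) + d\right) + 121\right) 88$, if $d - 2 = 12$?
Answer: $12496$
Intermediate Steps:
$d = 14$ ($d = 2 + 12 = 14$)
$\left(\left(\left(S{\left(-7 \right)} + X\right) + d\right) + 121\right) 88 = \left(\left(\left(1 + 6\right) + 14\right) + 121\right) 88 = \left(\left(7 + 14\right) + 121\right) 88 = \left(21 + 121\right) 88 = 142 \cdot 88 = 12496$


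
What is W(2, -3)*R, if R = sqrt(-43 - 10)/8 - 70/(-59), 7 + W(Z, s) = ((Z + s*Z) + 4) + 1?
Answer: -420/59 - 3*I*sqrt(53)/4 ≈ -7.1186 - 5.4601*I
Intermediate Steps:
W(Z, s) = -2 + Z + Z*s (W(Z, s) = -7 + (((Z + s*Z) + 4) + 1) = -7 + (((Z + Z*s) + 4) + 1) = -7 + ((4 + Z + Z*s) + 1) = -7 + (5 + Z + Z*s) = -2 + Z + Z*s)
R = 70/59 + I*sqrt(53)/8 (R = sqrt(-53)*(1/8) - 70*(-1/59) = (I*sqrt(53))*(1/8) + 70/59 = I*sqrt(53)/8 + 70/59 = 70/59 + I*sqrt(53)/8 ≈ 1.1864 + 0.91001*I)
W(2, -3)*R = (-2 + 2 + 2*(-3))*(70/59 + I*sqrt(53)/8) = (-2 + 2 - 6)*(70/59 + I*sqrt(53)/8) = -6*(70/59 + I*sqrt(53)/8) = -420/59 - 3*I*sqrt(53)/4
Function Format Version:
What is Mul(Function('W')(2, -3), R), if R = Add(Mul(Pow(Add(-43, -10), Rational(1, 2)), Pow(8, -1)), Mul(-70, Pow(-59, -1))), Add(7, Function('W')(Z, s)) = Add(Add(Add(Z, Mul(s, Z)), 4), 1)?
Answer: Add(Rational(-420, 59), Mul(Rational(-3, 4), I, Pow(53, Rational(1, 2)))) ≈ Add(-7.1186, Mul(-5.4601, I))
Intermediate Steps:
Function('W')(Z, s) = Add(-2, Z, Mul(Z, s)) (Function('W')(Z, s) = Add(-7, Add(Add(Add(Z, Mul(s, Z)), 4), 1)) = Add(-7, Add(Add(Add(Z, Mul(Z, s)), 4), 1)) = Add(-7, Add(Add(4, Z, Mul(Z, s)), 1)) = Add(-7, Add(5, Z, Mul(Z, s))) = Add(-2, Z, Mul(Z, s)))
R = Add(Rational(70, 59), Mul(Rational(1, 8), I, Pow(53, Rational(1, 2)))) (R = Add(Mul(Pow(-53, Rational(1, 2)), Rational(1, 8)), Mul(-70, Rational(-1, 59))) = Add(Mul(Mul(I, Pow(53, Rational(1, 2))), Rational(1, 8)), Rational(70, 59)) = Add(Mul(Rational(1, 8), I, Pow(53, Rational(1, 2))), Rational(70, 59)) = Add(Rational(70, 59), Mul(Rational(1, 8), I, Pow(53, Rational(1, 2)))) ≈ Add(1.1864, Mul(0.91001, I)))
Mul(Function('W')(2, -3), R) = Mul(Add(-2, 2, Mul(2, -3)), Add(Rational(70, 59), Mul(Rational(1, 8), I, Pow(53, Rational(1, 2))))) = Mul(Add(-2, 2, -6), Add(Rational(70, 59), Mul(Rational(1, 8), I, Pow(53, Rational(1, 2))))) = Mul(-6, Add(Rational(70, 59), Mul(Rational(1, 8), I, Pow(53, Rational(1, 2))))) = Add(Rational(-420, 59), Mul(Rational(-3, 4), I, Pow(53, Rational(1, 2))))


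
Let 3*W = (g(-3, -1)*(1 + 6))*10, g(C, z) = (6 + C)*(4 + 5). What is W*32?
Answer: 20160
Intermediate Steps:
g(C, z) = 54 + 9*C (g(C, z) = (6 + C)*9 = 54 + 9*C)
W = 630 (W = (((54 + 9*(-3))*(1 + 6))*10)/3 = (((54 - 27)*7)*10)/3 = ((27*7)*10)/3 = (189*10)/3 = (⅓)*1890 = 630)
W*32 = 630*32 = 20160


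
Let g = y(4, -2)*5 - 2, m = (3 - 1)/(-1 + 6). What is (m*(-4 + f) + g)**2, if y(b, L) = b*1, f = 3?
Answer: 7744/25 ≈ 309.76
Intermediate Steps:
y(b, L) = b
m = 2/5 ≈ 0.40000
g = 18 (g = 4*5 - 2 = 20 - 2 = 18)
(m*(-4 + f) + g)**2 = (2*(-4 + 3)/5 + 18)**2 = ((2/5)*(-1) + 18)**2 = (-2/5 + 18)**2 = (88/5)**2 = 7744/25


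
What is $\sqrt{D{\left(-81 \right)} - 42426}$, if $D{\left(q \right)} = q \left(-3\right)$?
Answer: $3 i \sqrt{4687} \approx 205.39 i$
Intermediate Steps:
$D{\left(q \right)} = - 3 q$
$\sqrt{D{\left(-81 \right)} - 42426} = \sqrt{\left(-3\right) \left(-81\right) - 42426} = \sqrt{243 - 42426} = \sqrt{-42183} = 3 i \sqrt{4687}$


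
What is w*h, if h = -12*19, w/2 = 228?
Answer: -103968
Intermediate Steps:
w = 456 (w = 2*228 = 456)
h = -228
w*h = 456*(-228) = -103968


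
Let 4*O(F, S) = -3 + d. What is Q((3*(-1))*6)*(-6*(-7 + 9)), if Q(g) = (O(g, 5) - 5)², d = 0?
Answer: -1587/4 ≈ -396.75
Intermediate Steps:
O(F, S) = -¾ (O(F, S) = (-3 + 0)/4 = (¼)*(-3) = -¾)
Q(g) = 529/16 (Q(g) = (-¾ - 5)² = (-23/4)² = 529/16)
Q((3*(-1))*6)*(-6*(-7 + 9)) = 529*(-6*(-7 + 9))/16 = 529*(-6*2)/16 = (529/16)*(-12) = -1587/4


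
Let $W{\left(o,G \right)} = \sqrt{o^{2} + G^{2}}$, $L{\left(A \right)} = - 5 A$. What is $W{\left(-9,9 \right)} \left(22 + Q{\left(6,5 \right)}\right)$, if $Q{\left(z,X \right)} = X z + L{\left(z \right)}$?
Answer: $198 \sqrt{2} \approx 280.01$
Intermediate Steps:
$Q{\left(z,X \right)} = - 5 z + X z$ ($Q{\left(z,X \right)} = X z - 5 z = - 5 z + X z$)
$W{\left(o,G \right)} = \sqrt{G^{2} + o^{2}}$
$W{\left(-9,9 \right)} \left(22 + Q{\left(6,5 \right)}\right) = \sqrt{9^{2} + \left(-9\right)^{2}} \left(22 + 6 \left(-5 + 5\right)\right) = \sqrt{81 + 81} \left(22 + 6 \cdot 0\right) = \sqrt{162} \left(22 + 0\right) = 9 \sqrt{2} \cdot 22 = 198 \sqrt{2}$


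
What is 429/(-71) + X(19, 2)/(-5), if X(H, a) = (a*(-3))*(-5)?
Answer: -855/71 ≈ -12.042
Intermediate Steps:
X(H, a) = 15*a (X(H, a) = -3*a*(-5) = 15*a)
429/(-71) + X(19, 2)/(-5) = 429/(-71) + (15*2)/(-5) = 429*(-1/71) + 30*(-⅕) = -429/71 - 6 = -855/71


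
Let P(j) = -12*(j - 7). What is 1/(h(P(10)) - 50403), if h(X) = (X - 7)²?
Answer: -1/48554 ≈ -2.0596e-5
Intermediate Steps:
P(j) = 84 - 12*j (P(j) = -12*(-7 + j) = 84 - 12*j)
h(X) = (-7 + X)²
1/(h(P(10)) - 50403) = 1/((-7 + (84 - 12*10))² - 50403) = 1/((-7 + (84 - 120))² - 50403) = 1/((-7 - 36)² - 50403) = 1/((-43)² - 50403) = 1/(1849 - 50403) = 1/(-48554) = -1/48554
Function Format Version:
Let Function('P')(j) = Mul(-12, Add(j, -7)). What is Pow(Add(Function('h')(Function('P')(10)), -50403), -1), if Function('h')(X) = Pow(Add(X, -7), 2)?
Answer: Rational(-1, 48554) ≈ -2.0596e-5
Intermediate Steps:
Function('P')(j) = Add(84, Mul(-12, j)) (Function('P')(j) = Mul(-12, Add(-7, j)) = Add(84, Mul(-12, j)))
Function('h')(X) = Pow(Add(-7, X), 2)
Pow(Add(Function('h')(Function('P')(10)), -50403), -1) = Pow(Add(Pow(Add(-7, Add(84, Mul(-12, 10))), 2), -50403), -1) = Pow(Add(Pow(Add(-7, Add(84, -120)), 2), -50403), -1) = Pow(Add(Pow(Add(-7, -36), 2), -50403), -1) = Pow(Add(Pow(-43, 2), -50403), -1) = Pow(Add(1849, -50403), -1) = Pow(-48554, -1) = Rational(-1, 48554)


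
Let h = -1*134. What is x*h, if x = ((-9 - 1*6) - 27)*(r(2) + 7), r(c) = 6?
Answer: 73164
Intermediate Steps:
h = -134
x = -546 (x = ((-9 - 1*6) - 27)*(6 + 7) = ((-9 - 6) - 27)*13 = (-15 - 27)*13 = -42*13 = -546)
x*h = -546*(-134) = 73164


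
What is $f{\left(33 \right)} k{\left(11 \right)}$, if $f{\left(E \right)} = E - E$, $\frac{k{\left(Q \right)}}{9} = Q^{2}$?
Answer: $0$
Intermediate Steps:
$k{\left(Q \right)} = 9 Q^{2}$
$f{\left(E \right)} = 0$
$f{\left(33 \right)} k{\left(11 \right)} = 0 \cdot 9 \cdot 11^{2} = 0 \cdot 9 \cdot 121 = 0 \cdot 1089 = 0$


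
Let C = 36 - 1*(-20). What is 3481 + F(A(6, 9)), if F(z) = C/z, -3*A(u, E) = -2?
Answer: 3565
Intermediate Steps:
A(u, E) = ⅔ (A(u, E) = -⅓*(-2) = ⅔)
C = 56 (C = 36 + 20 = 56)
F(z) = 56/z
3481 + F(A(6, 9)) = 3481 + 56/(⅔) = 3481 + 56*(3/2) = 3481 + 84 = 3565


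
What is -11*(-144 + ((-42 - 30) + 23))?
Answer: 2123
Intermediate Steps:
-11*(-144 + ((-42 - 30) + 23)) = -11*(-144 + (-72 + 23)) = -11*(-144 - 49) = -11*(-193) = 2123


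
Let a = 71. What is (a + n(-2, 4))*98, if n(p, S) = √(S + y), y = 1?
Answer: 6958 + 98*√5 ≈ 7177.1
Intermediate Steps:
n(p, S) = √(1 + S) (n(p, S) = √(S + 1) = √(1 + S))
(a + n(-2, 4))*98 = (71 + √(1 + 4))*98 = (71 + √5)*98 = 6958 + 98*√5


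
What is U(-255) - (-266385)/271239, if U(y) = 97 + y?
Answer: -14196459/90413 ≈ -157.02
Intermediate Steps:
U(-255) - (-266385)/271239 = (97 - 255) - (-266385)/271239 = -158 - (-266385)/271239 = -158 - 1*(-88795/90413) = -158 + 88795/90413 = -14196459/90413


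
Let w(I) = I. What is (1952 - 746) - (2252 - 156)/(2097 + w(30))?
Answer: 2563066/2127 ≈ 1205.0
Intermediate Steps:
(1952 - 746) - (2252 - 156)/(2097 + w(30)) = (1952 - 746) - (2252 - 156)/(2097 + 30) = 1206 - 2096/2127 = 2563066/2127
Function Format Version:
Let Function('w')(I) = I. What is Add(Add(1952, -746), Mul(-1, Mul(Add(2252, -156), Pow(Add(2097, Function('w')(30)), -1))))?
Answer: Rational(2563066, 2127) ≈ 1205.0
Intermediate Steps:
Add(Add(1952, -746), Mul(-1, Mul(Add(2252, -156), Pow(Add(2097, Function('w')(30)), -1)))) = Add(Add(1952, -746), Mul(-1, Mul(Add(2252, -156), Pow(Add(2097, 30), -1)))) = Add(1206, Mul(-1, Mul(2096, Pow(2127, -1)))) = Add(1206, Mul(-1, Mul(2096, Rational(1, 2127)))) = Add(1206, Mul(-1, Rational(2096, 2127))) = Add(1206, Rational(-2096, 2127)) = Rational(2563066, 2127)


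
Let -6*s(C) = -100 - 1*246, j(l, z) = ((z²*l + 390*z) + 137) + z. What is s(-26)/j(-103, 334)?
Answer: -173/34078611 ≈ -5.0765e-6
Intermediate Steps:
j(l, z) = 137 + 391*z + l*z² (j(l, z) = ((l*z² + 390*z) + 137) + z = ((390*z + l*z²) + 137) + z = (137 + 390*z + l*z²) + z = 137 + 391*z + l*z²)
s(C) = 173/3 (s(C) = -(-100 - 1*246)/6 = -(-100 - 246)/6 = -⅙*(-346) = 173/3)
s(-26)/j(-103, 334) = 173/(3*(137 + 391*334 - 103*334²)) = 173/(3*(137 + 130594 - 103*111556)) = 173/(3*(137 + 130594 - 11490268)) = (173/3)/(-11359537) = (173/3)*(-1/11359537) = -173/34078611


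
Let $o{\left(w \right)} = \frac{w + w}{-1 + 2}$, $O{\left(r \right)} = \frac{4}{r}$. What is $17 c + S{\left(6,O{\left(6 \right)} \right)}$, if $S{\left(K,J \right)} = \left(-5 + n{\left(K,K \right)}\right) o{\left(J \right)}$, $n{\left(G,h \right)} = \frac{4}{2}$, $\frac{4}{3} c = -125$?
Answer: $- \frac{6391}{4} \approx -1597.8$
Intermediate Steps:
$c = - \frac{375}{4}$ ($c = \frac{3}{4} \left(-125\right) = - \frac{375}{4} \approx -93.75$)
$n{\left(G,h \right)} = 2$ ($n{\left(G,h \right)} = 4 \cdot \frac{1}{2} = 2$)
$o{\left(w \right)} = 2 w$ ($o{\left(w \right)} = \frac{2 w}{1} = 2 w 1 = 2 w$)
$S{\left(K,J \right)} = - 6 J$ ($S{\left(K,J \right)} = \left(-5 + 2\right) 2 J = - 3 \cdot 2 J = - 6 J$)
$17 c + S{\left(6,O{\left(6 \right)} \right)} = 17 \left(- \frac{375}{4}\right) - 6 \cdot \frac{4}{6} = - \frac{6375}{4} - 6 \cdot 4 \cdot \frac{1}{6} = - \frac{6375}{4} - 4 = - \frac{6391}{4}$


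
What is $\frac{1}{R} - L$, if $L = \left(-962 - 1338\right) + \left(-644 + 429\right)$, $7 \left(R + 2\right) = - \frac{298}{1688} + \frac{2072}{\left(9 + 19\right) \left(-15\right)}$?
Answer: $\frac{608367845}{241931} \approx 2514.6$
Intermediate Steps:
$R = - \frac{241931}{88620}$ ($R = -2 + \frac{- \frac{298}{1688} + \frac{2072}{\left(9 + 19\right) \left(-15\right)}}{7} = -2 + \frac{\left(-298\right) \frac{1}{1688} + \frac{2072}{28 \left(-15\right)}}{7} = -2 + \frac{- \frac{149}{844} + \frac{2072}{-420}}{7} = -2 + \frac{- \frac{149}{844} + 2072 \left(- \frac{1}{420}\right)}{7} = -2 + \frac{- \frac{149}{844} - \frac{74}{15}}{7} = -2 + \frac{1}{7} \left(- \frac{64691}{12660}\right) = -2 - \frac{64691}{88620} = - \frac{241931}{88620} \approx -2.73$)
$L = -2515$ ($L = -2300 - 215 = -2515$)
$\frac{1}{R} - L = \frac{1}{- \frac{241931}{88620}} - -2515 = - \frac{88620}{241931} + 2515 = \frac{608367845}{241931}$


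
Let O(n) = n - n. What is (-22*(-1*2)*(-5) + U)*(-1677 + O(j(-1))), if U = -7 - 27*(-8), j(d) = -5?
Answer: 18447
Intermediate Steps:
U = 209 (U = -7 + 216 = 209)
O(n) = 0
(-22*(-1*2)*(-5) + U)*(-1677 + O(j(-1))) = (-22*(-1*2)*(-5) + 209)*(-1677 + 0) = (-(-44)*(-5) + 209)*(-1677) = (-22*10 + 209)*(-1677) = (-220 + 209)*(-1677) = -11*(-1677) = 18447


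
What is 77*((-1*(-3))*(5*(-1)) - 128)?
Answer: -11011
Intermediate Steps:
77*((-1*(-3))*(5*(-1)) - 128) = 77*(3*(-5) - 128) = 77*(-15 - 128) = 77*(-143) = -11011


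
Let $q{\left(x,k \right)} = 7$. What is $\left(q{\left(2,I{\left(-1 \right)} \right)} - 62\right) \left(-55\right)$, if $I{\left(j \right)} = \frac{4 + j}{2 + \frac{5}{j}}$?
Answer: $3025$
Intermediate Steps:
$I{\left(j \right)} = \frac{4 + j}{2 + \frac{5}{j}}$
$\left(q{\left(2,I{\left(-1 \right)} \right)} - 62\right) \left(-55\right) = \left(7 - 62\right) \left(-55\right) = \left(-55\right) \left(-55\right) = 3025$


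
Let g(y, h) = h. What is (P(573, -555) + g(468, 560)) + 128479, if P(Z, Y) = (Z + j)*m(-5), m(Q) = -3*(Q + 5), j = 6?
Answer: 129039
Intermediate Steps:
m(Q) = -15 - 3*Q (m(Q) = -3*(5 + Q) = -15 - 3*Q)
P(Z, Y) = 0 (P(Z, Y) = (Z + 6)*(-15 - 3*(-5)) = (6 + Z)*(-15 + 15) = (6 + Z)*0 = 0)
(P(573, -555) + g(468, 560)) + 128479 = (0 + 560) + 128479 = 560 + 128479 = 129039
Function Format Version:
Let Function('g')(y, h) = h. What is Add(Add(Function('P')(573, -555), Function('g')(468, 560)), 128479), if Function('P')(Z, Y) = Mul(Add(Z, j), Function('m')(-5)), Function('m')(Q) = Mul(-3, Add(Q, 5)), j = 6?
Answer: 129039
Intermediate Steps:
Function('m')(Q) = Add(-15, Mul(-3, Q)) (Function('m')(Q) = Mul(-3, Add(5, Q)) = Add(-15, Mul(-3, Q)))
Function('P')(Z, Y) = 0 (Function('P')(Z, Y) = Mul(Add(Z, 6), Add(-15, Mul(-3, -5))) = Mul(Add(6, Z), Add(-15, 15)) = Mul(Add(6, Z), 0) = 0)
Add(Add(Function('P')(573, -555), Function('g')(468, 560)), 128479) = Add(Add(0, 560), 128479) = Add(560, 128479) = 129039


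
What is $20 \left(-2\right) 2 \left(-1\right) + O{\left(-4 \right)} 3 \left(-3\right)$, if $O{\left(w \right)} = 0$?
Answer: $80$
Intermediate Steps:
$20 \left(-2\right) 2 \left(-1\right) + O{\left(-4 \right)} 3 \left(-3\right) = 20 \left(-2\right) 2 \left(-1\right) + 0 \cdot 3 \left(-3\right) = 20 \left(\left(-4\right) \left(-1\right)\right) + 0 \left(-3\right) = 20 \cdot 4 + 0 = 80 + 0 = 80$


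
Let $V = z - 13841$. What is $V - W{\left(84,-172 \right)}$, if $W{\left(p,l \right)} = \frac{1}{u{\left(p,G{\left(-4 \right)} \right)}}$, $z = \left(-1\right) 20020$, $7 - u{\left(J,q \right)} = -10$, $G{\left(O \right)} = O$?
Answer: $- \frac{575638}{17} \approx -33861.0$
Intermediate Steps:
$u{\left(J,q \right)} = 17$ ($u{\left(J,q \right)} = 7 - -10 = 7 + 10 = 17$)
$z = -20020$
$W{\left(p,l \right)} = \frac{1}{17}$
$V = -33861$ ($V = -20020 - 13841 = -33861$)
$V - W{\left(84,-172 \right)} = -33861 - \frac{1}{17} = - \frac{575638}{17}$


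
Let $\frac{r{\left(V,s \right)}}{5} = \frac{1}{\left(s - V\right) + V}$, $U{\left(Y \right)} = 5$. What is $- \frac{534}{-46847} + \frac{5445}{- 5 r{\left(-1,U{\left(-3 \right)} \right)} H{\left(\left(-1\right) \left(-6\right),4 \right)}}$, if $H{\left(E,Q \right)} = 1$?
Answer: $- \frac{51015849}{46847} \approx -1089.0$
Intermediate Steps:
$r{\left(V,s \right)} = \frac{5}{s}$ ($r{\left(V,s \right)} = \frac{5}{\left(s - V\right) + V} = \frac{5}{s}$)
$- \frac{534}{-46847} + \frac{5445}{- 5 r{\left(-1,U{\left(-3 \right)} \right)} H{\left(\left(-1\right) \left(-6\right),4 \right)}} = - \frac{534}{-46847} + \frac{5445}{- 5 \cdot \frac{5}{5} \cdot 1} = \left(-534\right) \left(- \frac{1}{46847}\right) + \frac{5445}{- 5 \cdot 5 \cdot \frac{1}{5} \cdot 1} = \frac{534}{46847} + \frac{5445}{\left(-5\right) 1 \cdot 1} = \frac{534}{46847} + \frac{5445}{\left(-5\right) 1} = \frac{534}{46847} + \frac{5445}{-5} = \frac{534}{46847} + 5445 \left(- \frac{1}{5}\right) = \frac{534}{46847} - 1089 = - \frac{51015849}{46847}$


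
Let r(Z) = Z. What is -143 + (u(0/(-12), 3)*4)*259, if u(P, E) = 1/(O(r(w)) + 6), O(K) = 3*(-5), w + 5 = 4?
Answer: -2323/9 ≈ -258.11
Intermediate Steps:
w = -1 (w = -5 + 4 = -1)
O(K) = -15
u(P, E) = -1/9 (u(P, E) = 1/(-15 + 6) = 1/(-9) = -1/9)
-143 + (u(0/(-12), 3)*4)*259 = -143 - 1/9*4*259 = -143 - 4/9*259 = -143 - 1036/9 = -2323/9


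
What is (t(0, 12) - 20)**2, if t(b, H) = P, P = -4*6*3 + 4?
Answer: 7744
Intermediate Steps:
P = -68 (P = -24*3 + 4 = -72 + 4 = -68)
t(b, H) = -68
(t(0, 12) - 20)**2 = (-68 - 20)**2 = (-88)**2 = 7744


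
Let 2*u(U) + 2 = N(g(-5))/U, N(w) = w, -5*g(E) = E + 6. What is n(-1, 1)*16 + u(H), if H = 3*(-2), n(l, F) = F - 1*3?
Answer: -1979/60 ≈ -32.983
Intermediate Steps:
n(l, F) = -3 + F (n(l, F) = F - 3 = -3 + F)
g(E) = -6/5 - E/5 (g(E) = -(E + 6)/5 = -(6 + E)/5 = -6/5 - E/5)
H = -6
u(U) = -1 - 1/(10*U) (u(U) = -1 + ((-6/5 - 1/5*(-5))/U)/2 = -1 + ((-6/5 + 1)/U)/2 = -1 + (-1/(5*U))/2 = -1 - 1/(10*U))
n(-1, 1)*16 + u(H) = (-3 + 1)*16 + (-1/10 - 1*(-6))/(-6) = -2*16 - (-1/10 + 6)/6 = -32 - 1/6*59/10 = -32 - 59/60 = -1979/60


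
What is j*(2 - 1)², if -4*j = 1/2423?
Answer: -1/9692 ≈ -0.00010318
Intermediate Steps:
j = -1/9692 (j = -¼/2423 = -¼*1/2423 = -1/9692 ≈ -0.00010318)
j*(2 - 1)² = -(2 - 1)²/9692 = -1/9692*1² = -1/9692*1 = -1/9692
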